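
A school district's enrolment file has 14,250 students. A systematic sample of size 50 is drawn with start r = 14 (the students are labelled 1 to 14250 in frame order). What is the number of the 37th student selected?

k = 14250/50 = 285
37th selection = r + (37−1)·k = 14 + 36×285 = 14 + 10260 = 10274

10274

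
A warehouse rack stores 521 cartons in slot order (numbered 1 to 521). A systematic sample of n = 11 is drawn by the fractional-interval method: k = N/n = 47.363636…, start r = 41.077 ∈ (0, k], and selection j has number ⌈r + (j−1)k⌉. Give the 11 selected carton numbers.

j=1: r + 0k = 41.077 → ⌈·⌉ = 42
j=2: r + 1k = 88.440636… → ⌈·⌉ = 89
j=3: r + 2k = 135.804272… → ⌈·⌉ = 136
j=4: r + 3k = 183.167909… → ⌈·⌉ = 184
j=5: r + 4k = 230.531545… → ⌈·⌉ = 231
j=6: r + 5k = 277.895181… → ⌈·⌉ = 278
j=7: r + 6k = 325.258818… → ⌈·⌉ = 326
j=8: r + 7k = 372.622454… → ⌈·⌉ = 373
j=9: r + 8k = 419.986090… → ⌈·⌉ = 420
j=10: r + 9k = 467.349727… → ⌈·⌉ = 468
j=11: r + 10k = 514.713363… → ⌈·⌉ = 515

42, 89, 136, 184, 231, 278, 326, 373, 420, 468, 515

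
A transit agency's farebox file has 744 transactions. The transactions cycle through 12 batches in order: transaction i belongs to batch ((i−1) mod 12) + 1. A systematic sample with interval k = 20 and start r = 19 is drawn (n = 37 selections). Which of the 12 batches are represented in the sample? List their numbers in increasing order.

Consecutive selections differ by k = 20, so their batch numbers differ by 20 mod 12 = 8.
gcd(20, 12) = 4, so the sample visits 12/4 = 3 distinct residues mod 12.
Start 19 is batch 7; the batches hit are 3, 7, 11.

3, 7, 11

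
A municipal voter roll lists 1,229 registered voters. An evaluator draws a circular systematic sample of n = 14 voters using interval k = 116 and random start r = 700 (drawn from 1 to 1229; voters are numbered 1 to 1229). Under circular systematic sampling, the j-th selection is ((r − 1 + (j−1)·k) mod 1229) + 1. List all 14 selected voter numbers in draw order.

700, 816, 932, 1048, 1164, 51, 167, 283, 399, 515, 631, 747, 863, 979

Selection 1: 700
Selection 2: 700 + 116 = 816
Selection 3: 816 + 116 = 932
Selection 4: 932 + 116 = 1048
Selection 5: 1048 + 116 = 1164
Selection 6: 1164 + 116 = 1280 → 1280 − 1229 = 51
Selection 7: 51 + 116 = 167
Selection 8: 167 + 116 = 283
Selection 9: 283 + 116 = 399
Selection 10: 399 + 116 = 515
Selection 11: 515 + 116 = 631
Selection 12: 631 + 116 = 747
Selection 13: 747 + 116 = 863
Selection 14: 863 + 116 = 979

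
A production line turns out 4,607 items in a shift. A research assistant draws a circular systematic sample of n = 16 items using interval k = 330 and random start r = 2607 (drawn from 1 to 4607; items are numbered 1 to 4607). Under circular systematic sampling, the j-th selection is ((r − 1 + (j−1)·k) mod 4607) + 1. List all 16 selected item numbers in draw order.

Selection 1: 2607
Selection 2: 2607 + 330 = 2937
Selection 3: 2937 + 330 = 3267
Selection 4: 3267 + 330 = 3597
Selection 5: 3597 + 330 = 3927
Selection 6: 3927 + 330 = 4257
Selection 7: 4257 + 330 = 4587
Selection 8: 4587 + 330 = 4917 → 4917 − 4607 = 310
Selection 9: 310 + 330 = 640
Selection 10: 640 + 330 = 970
Selection 11: 970 + 330 = 1300
Selection 12: 1300 + 330 = 1630
Selection 13: 1630 + 330 = 1960
Selection 14: 1960 + 330 = 2290
Selection 15: 2290 + 330 = 2620
Selection 16: 2620 + 330 = 2950

2607, 2937, 3267, 3597, 3927, 4257, 4587, 310, 640, 970, 1300, 1630, 1960, 2290, 2620, 2950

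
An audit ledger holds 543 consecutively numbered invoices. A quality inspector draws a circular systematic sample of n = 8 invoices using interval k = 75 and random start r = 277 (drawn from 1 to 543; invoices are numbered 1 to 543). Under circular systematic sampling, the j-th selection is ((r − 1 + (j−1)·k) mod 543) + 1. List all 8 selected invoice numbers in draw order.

Selection 1: 277
Selection 2: 277 + 75 = 352
Selection 3: 352 + 75 = 427
Selection 4: 427 + 75 = 502
Selection 5: 502 + 75 = 577 → 577 − 543 = 34
Selection 6: 34 + 75 = 109
Selection 7: 109 + 75 = 184
Selection 8: 184 + 75 = 259

277, 352, 427, 502, 34, 109, 184, 259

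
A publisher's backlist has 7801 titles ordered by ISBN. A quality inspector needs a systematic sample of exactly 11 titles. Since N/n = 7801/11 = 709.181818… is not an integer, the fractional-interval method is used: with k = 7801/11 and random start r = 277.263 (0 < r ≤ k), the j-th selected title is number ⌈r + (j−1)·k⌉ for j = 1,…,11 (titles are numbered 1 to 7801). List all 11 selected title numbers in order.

j=1: r + 0k = 277.263 → ⌈·⌉ = 278
j=2: r + 1k = 986.444818… → ⌈·⌉ = 987
j=3: r + 2k = 1695.626636… → ⌈·⌉ = 1696
j=4: r + 3k = 2404.808454… → ⌈·⌉ = 2405
j=5: r + 4k = 3113.990272… → ⌈·⌉ = 3114
j=6: r + 5k = 3823.172090… → ⌈·⌉ = 3824
j=7: r + 6k = 4532.353909… → ⌈·⌉ = 4533
j=8: r + 7k = 5241.535727… → ⌈·⌉ = 5242
j=9: r + 8k = 5950.717545… → ⌈·⌉ = 5951
j=10: r + 9k = 6659.899363… → ⌈·⌉ = 6660
j=11: r + 10k = 7369.081181… → ⌈·⌉ = 7370

278, 987, 1696, 2405, 3114, 3824, 4533, 5242, 5951, 6660, 7370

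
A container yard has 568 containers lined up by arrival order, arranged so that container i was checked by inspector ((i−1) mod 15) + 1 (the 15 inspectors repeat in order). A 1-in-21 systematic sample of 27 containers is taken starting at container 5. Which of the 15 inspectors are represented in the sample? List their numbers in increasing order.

2, 5, 8, 11, 14

Consecutive selections differ by k = 21, so their inspector numbers differ by 21 mod 15 = 6.
gcd(21, 15) = 3, so the sample visits 15/3 = 5 distinct residues mod 15.
Start 5 is inspector 5; the inspectors hit are 2, 5, 8, 11, 14.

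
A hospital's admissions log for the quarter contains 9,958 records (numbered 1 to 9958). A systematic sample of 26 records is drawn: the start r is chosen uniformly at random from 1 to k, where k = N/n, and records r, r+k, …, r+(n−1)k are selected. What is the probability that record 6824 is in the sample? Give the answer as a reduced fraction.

k = 9958/26 = 383.
Record 6824 is selected iff r ≡ 6824 (mod 383); exactly one such r in {1,…,383}.
Inclusion probability = 1/383.

1/383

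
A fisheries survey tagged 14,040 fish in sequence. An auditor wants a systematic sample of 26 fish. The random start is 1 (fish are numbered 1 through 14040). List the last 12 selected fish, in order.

7561, 8101, 8641, 9181, 9721, 10261, 10801, 11341, 11881, 12421, 12961, 13501

k = N/n = 14040/26 = 540
15th selection = 1 + 14×540 = 7561
16th: 7561 + 540 = 8101
17th: 8101 + 540 = 8641
18th: 8641 + 540 = 9181
19th: 9181 + 540 = 9721
20th: 9721 + 540 = 10261
21st: 10261 + 540 = 10801
22nd: 10801 + 540 = 11341
23rd: 11341 + 540 = 11881
24th: 11881 + 540 = 12421
25th: 12421 + 540 = 12961
26th: 12961 + 540 = 13501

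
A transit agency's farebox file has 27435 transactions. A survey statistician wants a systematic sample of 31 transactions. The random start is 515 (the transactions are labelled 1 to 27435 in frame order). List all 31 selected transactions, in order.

k = N/n = 27435/31 = 885
transaction 1: 515
transaction 2: 515 + 885 = 1400
transaction 3: 1400 + 885 = 2285
transaction 4: 2285 + 885 = 3170
transaction 5: 3170 + 885 = 4055
transaction 6: 4055 + 885 = 4940
transaction 7: 4940 + 885 = 5825
transaction 8: 5825 + 885 = 6710
transaction 9: 6710 + 885 = 7595
transaction 10: 7595 + 885 = 8480
transaction 11: 8480 + 885 = 9365
transaction 12: 9365 + 885 = 10250
transaction 13: 10250 + 885 = 11135
transaction 14: 11135 + 885 = 12020
transaction 15: 12020 + 885 = 12905
transaction 16: 12905 + 885 = 13790
transaction 17: 13790 + 885 = 14675
transaction 18: 14675 + 885 = 15560
transaction 19: 15560 + 885 = 16445
transaction 20: 16445 + 885 = 17330
transaction 21: 17330 + 885 = 18215
transaction 22: 18215 + 885 = 19100
transaction 23: 19100 + 885 = 19985
transaction 24: 19985 + 885 = 20870
transaction 25: 20870 + 885 = 21755
transaction 26: 21755 + 885 = 22640
transaction 27: 22640 + 885 = 23525
transaction 28: 23525 + 885 = 24410
transaction 29: 24410 + 885 = 25295
transaction 30: 25295 + 885 = 26180
transaction 31: 26180 + 885 = 27065

515, 1400, 2285, 3170, 4055, 4940, 5825, 6710, 7595, 8480, 9365, 10250, 11135, 12020, 12905, 13790, 14675, 15560, 16445, 17330, 18215, 19100, 19985, 20870, 21755, 22640, 23525, 24410, 25295, 26180, 27065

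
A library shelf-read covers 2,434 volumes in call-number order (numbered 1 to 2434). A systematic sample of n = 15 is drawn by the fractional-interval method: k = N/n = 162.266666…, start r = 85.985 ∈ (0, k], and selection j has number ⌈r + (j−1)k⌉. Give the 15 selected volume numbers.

86, 249, 411, 573, 736, 898, 1060, 1222, 1385, 1547, 1709, 1871, 2034, 2196, 2358

j=1: r + 0k = 85.985 → ⌈·⌉ = 86
j=2: r + 1k = 248.251666… → ⌈·⌉ = 249
j=3: r + 2k = 410.518333… → ⌈·⌉ = 411
j=4: r + 3k = 572.785 → ⌈·⌉ = 573
j=5: r + 4k = 735.051666… → ⌈·⌉ = 736
j=6: r + 5k = 897.318333… → ⌈·⌉ = 898
j=7: r + 6k = 1059.585 → ⌈·⌉ = 1060
j=8: r + 7k = 1221.851666… → ⌈·⌉ = 1222
j=9: r + 8k = 1384.118333… → ⌈·⌉ = 1385
j=10: r + 9k = 1546.385 → ⌈·⌉ = 1547
j=11: r + 10k = 1708.651666… → ⌈·⌉ = 1709
j=12: r + 11k = 1870.918333… → ⌈·⌉ = 1871
j=13: r + 12k = 2033.185 → ⌈·⌉ = 2034
j=14: r + 13k = 2195.451666… → ⌈·⌉ = 2196
j=15: r + 14k = 2357.718333… → ⌈·⌉ = 2358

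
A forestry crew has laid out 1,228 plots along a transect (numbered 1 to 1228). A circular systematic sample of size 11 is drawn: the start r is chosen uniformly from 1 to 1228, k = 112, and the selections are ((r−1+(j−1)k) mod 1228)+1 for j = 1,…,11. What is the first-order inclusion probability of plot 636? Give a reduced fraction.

For each position j, as r ranges over 1…1228 the j-th selection hits every plot exactly once, so plot 636 is selected for exactly 11 of the 1228 starts.
Inclusion probability = 11/1228.

11/1228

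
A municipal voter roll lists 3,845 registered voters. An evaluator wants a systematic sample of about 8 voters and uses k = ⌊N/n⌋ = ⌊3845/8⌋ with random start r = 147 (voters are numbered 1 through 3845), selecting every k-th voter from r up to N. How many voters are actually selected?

8

k = ⌊3845/8⌋ = 480
Achieved size = ⌊(3845 − 147)/480⌋ + 1 = ⌊3698/480⌋ + 1 = 7 + 1 = 8
(last selection: 147 + 7×480 = 3507 ≤ 3845; next would be 3987 > 3845)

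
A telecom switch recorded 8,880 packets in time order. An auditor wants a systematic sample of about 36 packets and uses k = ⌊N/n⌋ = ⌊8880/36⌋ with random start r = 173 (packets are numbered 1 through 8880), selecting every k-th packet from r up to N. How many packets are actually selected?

k = ⌊8880/36⌋ = 246
Achieved size = ⌊(8880 − 173)/246⌋ + 1 = ⌊8707/246⌋ + 1 = 35 + 1 = 36
(last selection: 173 + 35×246 = 8783 ≤ 8880; next would be 9029 > 8880)

36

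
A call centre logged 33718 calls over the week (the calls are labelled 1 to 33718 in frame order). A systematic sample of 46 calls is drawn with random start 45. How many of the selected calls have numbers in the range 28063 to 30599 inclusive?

k = 33718/46 = 733
First selection ≥ 28063: 45 + ⌈(28063−45)/733⌉·733 = 45 + 39×733 = 28632
Last selection ≤ 30599: 45 + ⌊(30599−45)/733⌋·733 = 45 + 41×733 = 30098
Count = 41 − 39 + 1 = 3

3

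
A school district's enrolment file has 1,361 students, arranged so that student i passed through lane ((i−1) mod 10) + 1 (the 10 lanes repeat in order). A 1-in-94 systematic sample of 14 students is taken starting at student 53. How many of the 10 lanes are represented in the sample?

5

Consecutive selections differ by k = 94, so their lane numbers differ by 94 mod 10 = 4.
gcd(94, 10) = 2, so the sample visits 10/2 = 5 distinct residues mod 10.
Start 53 is lane 3; the lanes hit are 1, 3, 5, 7, 9.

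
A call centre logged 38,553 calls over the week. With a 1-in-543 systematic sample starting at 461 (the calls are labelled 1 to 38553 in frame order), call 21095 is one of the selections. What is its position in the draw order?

39

k = 543
position = (21095 − 461)/543 + 1 = 20634/543 + 1 = 38 + 1 = 39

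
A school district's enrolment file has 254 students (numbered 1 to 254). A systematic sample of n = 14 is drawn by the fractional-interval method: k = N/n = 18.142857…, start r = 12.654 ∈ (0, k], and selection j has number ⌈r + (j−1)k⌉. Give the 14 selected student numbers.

13, 31, 49, 68, 86, 104, 122, 140, 158, 176, 195, 213, 231, 249

j=1: r + 0k = 12.654 → ⌈·⌉ = 13
j=2: r + 1k = 30.796857… → ⌈·⌉ = 31
j=3: r + 2k = 48.939714… → ⌈·⌉ = 49
j=4: r + 3k = 67.082571… → ⌈·⌉ = 68
j=5: r + 4k = 85.225428… → ⌈·⌉ = 86
j=6: r + 5k = 103.368285… → ⌈·⌉ = 104
j=7: r + 6k = 121.511142… → ⌈·⌉ = 122
j=8: r + 7k = 139.654 → ⌈·⌉ = 140
j=9: r + 8k = 157.796857… → ⌈·⌉ = 158
j=10: r + 9k = 175.939714… → ⌈·⌉ = 176
j=11: r + 10k = 194.082571… → ⌈·⌉ = 195
j=12: r + 11k = 212.225428… → ⌈·⌉ = 213
j=13: r + 12k = 230.368285… → ⌈·⌉ = 231
j=14: r + 13k = 248.511142… → ⌈·⌉ = 249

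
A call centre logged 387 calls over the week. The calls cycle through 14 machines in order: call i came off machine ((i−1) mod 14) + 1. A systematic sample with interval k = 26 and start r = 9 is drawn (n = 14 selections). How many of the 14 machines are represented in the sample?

Consecutive selections differ by k = 26, so their machine numbers differ by 26 mod 14 = 12.
gcd(26, 14) = 2, so the sample visits 14/2 = 7 distinct residues mod 14.
Start 9 is machine 9; the machines hit are 1, 3, 5, 7, 9, 11, 13.

7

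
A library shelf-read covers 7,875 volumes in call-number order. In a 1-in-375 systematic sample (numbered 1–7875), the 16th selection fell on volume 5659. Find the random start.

k = 375
r = 5659 − (16−1)×375 = 5659 − 5625 = 34

34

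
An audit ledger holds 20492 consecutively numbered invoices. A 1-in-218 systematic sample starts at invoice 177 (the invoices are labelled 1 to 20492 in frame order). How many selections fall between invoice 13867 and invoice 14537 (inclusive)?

3

k = 218
First selection ≥ 13867: 177 + ⌈(13867−177)/218⌉·218 = 177 + 63×218 = 13911
Last selection ≤ 14537: 177 + ⌊(14537−177)/218⌋·218 = 177 + 65×218 = 14347
Count = 65 − 63 + 1 = 3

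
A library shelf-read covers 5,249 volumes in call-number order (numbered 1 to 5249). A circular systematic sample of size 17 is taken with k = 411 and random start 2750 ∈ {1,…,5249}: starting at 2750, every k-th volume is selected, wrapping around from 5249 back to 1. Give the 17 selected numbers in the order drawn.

Selection 1: 2750
Selection 2: 2750 + 411 = 3161
Selection 3: 3161 + 411 = 3572
Selection 4: 3572 + 411 = 3983
Selection 5: 3983 + 411 = 4394
Selection 6: 4394 + 411 = 4805
Selection 7: 4805 + 411 = 5216
Selection 8: 5216 + 411 = 5627 → 5627 − 5249 = 378
Selection 9: 378 + 411 = 789
Selection 10: 789 + 411 = 1200
Selection 11: 1200 + 411 = 1611
Selection 12: 1611 + 411 = 2022
Selection 13: 2022 + 411 = 2433
Selection 14: 2433 + 411 = 2844
Selection 15: 2844 + 411 = 3255
Selection 16: 3255 + 411 = 3666
Selection 17: 3666 + 411 = 4077

2750, 3161, 3572, 3983, 4394, 4805, 5216, 378, 789, 1200, 1611, 2022, 2433, 2844, 3255, 3666, 4077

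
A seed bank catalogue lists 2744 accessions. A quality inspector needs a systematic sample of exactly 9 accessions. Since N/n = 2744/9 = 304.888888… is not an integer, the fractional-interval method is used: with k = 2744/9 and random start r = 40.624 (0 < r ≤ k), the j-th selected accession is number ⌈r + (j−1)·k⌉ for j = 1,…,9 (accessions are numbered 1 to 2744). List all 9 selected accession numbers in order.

j=1: r + 0k = 40.624 → ⌈·⌉ = 41
j=2: r + 1k = 345.512888… → ⌈·⌉ = 346
j=3: r + 2k = 650.401777… → ⌈·⌉ = 651
j=4: r + 3k = 955.290666… → ⌈·⌉ = 956
j=5: r + 4k = 1260.179555… → ⌈·⌉ = 1261
j=6: r + 5k = 1565.068444… → ⌈·⌉ = 1566
j=7: r + 6k = 1869.957333… → ⌈·⌉ = 1870
j=8: r + 7k = 2174.846222… → ⌈·⌉ = 2175
j=9: r + 8k = 2479.735111… → ⌈·⌉ = 2480

41, 346, 651, 956, 1261, 1566, 1870, 2175, 2480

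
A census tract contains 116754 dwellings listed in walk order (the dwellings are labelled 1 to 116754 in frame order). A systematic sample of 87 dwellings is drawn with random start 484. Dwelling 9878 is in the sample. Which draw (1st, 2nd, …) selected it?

k = 116754/87 = 1342
position = (9878 − 484)/1342 + 1 = 9394/1342 + 1 = 7 + 1 = 8

8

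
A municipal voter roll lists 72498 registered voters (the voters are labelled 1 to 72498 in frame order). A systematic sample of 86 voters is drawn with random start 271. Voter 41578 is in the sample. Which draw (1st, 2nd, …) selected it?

k = 72498/86 = 843
position = (41578 − 271)/843 + 1 = 41307/843 + 1 = 49 + 1 = 50

50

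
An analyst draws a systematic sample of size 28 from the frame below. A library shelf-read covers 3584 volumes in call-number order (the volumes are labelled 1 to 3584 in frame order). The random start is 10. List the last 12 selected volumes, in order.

k = N/n = 3584/28 = 128
17th selection = 10 + 16×128 = 2058
18th: 2058 + 128 = 2186
19th: 2186 + 128 = 2314
20th: 2314 + 128 = 2442
21st: 2442 + 128 = 2570
22nd: 2570 + 128 = 2698
23rd: 2698 + 128 = 2826
24th: 2826 + 128 = 2954
25th: 2954 + 128 = 3082
26th: 3082 + 128 = 3210
27th: 3210 + 128 = 3338
28th: 3338 + 128 = 3466

2058, 2186, 2314, 2442, 2570, 2698, 2826, 2954, 3082, 3210, 3338, 3466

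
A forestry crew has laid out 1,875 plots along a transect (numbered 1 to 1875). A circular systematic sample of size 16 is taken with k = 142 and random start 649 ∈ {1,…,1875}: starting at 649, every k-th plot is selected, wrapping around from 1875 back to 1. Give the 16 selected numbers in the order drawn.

Selection 1: 649
Selection 2: 649 + 142 = 791
Selection 3: 791 + 142 = 933
Selection 4: 933 + 142 = 1075
Selection 5: 1075 + 142 = 1217
Selection 6: 1217 + 142 = 1359
Selection 7: 1359 + 142 = 1501
Selection 8: 1501 + 142 = 1643
Selection 9: 1643 + 142 = 1785
Selection 10: 1785 + 142 = 1927 → 1927 − 1875 = 52
Selection 11: 52 + 142 = 194
Selection 12: 194 + 142 = 336
Selection 13: 336 + 142 = 478
Selection 14: 478 + 142 = 620
Selection 15: 620 + 142 = 762
Selection 16: 762 + 142 = 904

649, 791, 933, 1075, 1217, 1359, 1501, 1643, 1785, 52, 194, 336, 478, 620, 762, 904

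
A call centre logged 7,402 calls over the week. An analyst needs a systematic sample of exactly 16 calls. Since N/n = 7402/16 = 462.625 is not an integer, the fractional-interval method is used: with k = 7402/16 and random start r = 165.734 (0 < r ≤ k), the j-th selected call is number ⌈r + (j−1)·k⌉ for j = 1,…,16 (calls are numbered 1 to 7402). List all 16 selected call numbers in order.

166, 629, 1091, 1554, 2017, 2479, 2942, 3405, 3867, 4330, 4792, 5255, 5718, 6180, 6643, 7106

j=1: r + 0k = 165.734 → ⌈·⌉ = 166
j=2: r + 1k = 628.359 → ⌈·⌉ = 629
j=3: r + 2k = 1090.984 → ⌈·⌉ = 1091
j=4: r + 3k = 1553.609 → ⌈·⌉ = 1554
j=5: r + 4k = 2016.234 → ⌈·⌉ = 2017
j=6: r + 5k = 2478.859 → ⌈·⌉ = 2479
j=7: r + 6k = 2941.484 → ⌈·⌉ = 2942
j=8: r + 7k = 3404.109 → ⌈·⌉ = 3405
j=9: r + 8k = 3866.734 → ⌈·⌉ = 3867
j=10: r + 9k = 4329.359 → ⌈·⌉ = 4330
j=11: r + 10k = 4791.984 → ⌈·⌉ = 4792
j=12: r + 11k = 5254.609 → ⌈·⌉ = 5255
j=13: r + 12k = 5717.234 → ⌈·⌉ = 5718
j=14: r + 13k = 6179.859 → ⌈·⌉ = 6180
j=15: r + 14k = 6642.484 → ⌈·⌉ = 6643
j=16: r + 15k = 7105.109 → ⌈·⌉ = 7106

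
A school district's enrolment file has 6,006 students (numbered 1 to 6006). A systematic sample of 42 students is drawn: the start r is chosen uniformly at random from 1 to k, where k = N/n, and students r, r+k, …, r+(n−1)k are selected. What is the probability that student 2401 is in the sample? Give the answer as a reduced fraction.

k = 6006/42 = 143.
Student 2401 is selected iff r ≡ 2401 (mod 143); exactly one such r in {1,…,143}.
Inclusion probability = 1/143.

1/143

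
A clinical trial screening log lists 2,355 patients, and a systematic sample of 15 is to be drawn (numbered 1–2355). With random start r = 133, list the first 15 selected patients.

k = N/n = 2355/15 = 157
patient 1: 133
patient 2: 133 + 157 = 290
patient 3: 290 + 157 = 447
patient 4: 447 + 157 = 604
patient 5: 604 + 157 = 761
patient 6: 761 + 157 = 918
patient 7: 918 + 157 = 1075
patient 8: 1075 + 157 = 1232
patient 9: 1232 + 157 = 1389
patient 10: 1389 + 157 = 1546
patient 11: 1546 + 157 = 1703
patient 12: 1703 + 157 = 1860
patient 13: 1860 + 157 = 2017
patient 14: 2017 + 157 = 2174
patient 15: 2174 + 157 = 2331

133, 290, 447, 604, 761, 918, 1075, 1232, 1389, 1546, 1703, 1860, 2017, 2174, 2331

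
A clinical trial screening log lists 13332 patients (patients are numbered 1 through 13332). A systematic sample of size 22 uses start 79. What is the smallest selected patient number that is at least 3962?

k = 13332/22 = 606
Steps past start: ⌈(3962 − 79)/606⌉ = ⌈3883/606⌉ = 7
Selected patient: 79 + 7×606 = 4321

4321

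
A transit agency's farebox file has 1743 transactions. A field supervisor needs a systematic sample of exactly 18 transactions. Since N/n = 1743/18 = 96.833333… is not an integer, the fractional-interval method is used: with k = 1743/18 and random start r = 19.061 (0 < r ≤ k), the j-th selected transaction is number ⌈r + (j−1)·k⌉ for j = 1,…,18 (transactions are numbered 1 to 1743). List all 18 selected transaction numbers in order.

j=1: r + 0k = 19.061 → ⌈·⌉ = 20
j=2: r + 1k = 115.894333… → ⌈·⌉ = 116
j=3: r + 2k = 212.727666… → ⌈·⌉ = 213
j=4: r + 3k = 309.561 → ⌈·⌉ = 310
j=5: r + 4k = 406.394333… → ⌈·⌉ = 407
j=6: r + 5k = 503.227666… → ⌈·⌉ = 504
j=7: r + 6k = 600.061 → ⌈·⌉ = 601
j=8: r + 7k = 696.894333… → ⌈·⌉ = 697
j=9: r + 8k = 793.727666… → ⌈·⌉ = 794
j=10: r + 9k = 890.561 → ⌈·⌉ = 891
j=11: r + 10k = 987.394333… → ⌈·⌉ = 988
j=12: r + 11k = 1084.227666… → ⌈·⌉ = 1085
j=13: r + 12k = 1181.061 → ⌈·⌉ = 1182
j=14: r + 13k = 1277.894333… → ⌈·⌉ = 1278
j=15: r + 14k = 1374.727666… → ⌈·⌉ = 1375
j=16: r + 15k = 1471.561 → ⌈·⌉ = 1472
j=17: r + 16k = 1568.394333… → ⌈·⌉ = 1569
j=18: r + 17k = 1665.227666… → ⌈·⌉ = 1666

20, 116, 213, 310, 407, 504, 601, 697, 794, 891, 988, 1085, 1182, 1278, 1375, 1472, 1569, 1666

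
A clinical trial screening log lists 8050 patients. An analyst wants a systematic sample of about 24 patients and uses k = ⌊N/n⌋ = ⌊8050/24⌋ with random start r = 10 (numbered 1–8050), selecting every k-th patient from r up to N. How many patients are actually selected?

k = ⌊8050/24⌋ = 335
Achieved size = ⌊(8050 − 10)/335⌋ + 1 = ⌊8040/335⌋ + 1 = 24 + 1 = 25
(last selection: 10 + 24×335 = 8050 ≤ 8050; next would be 8385 > 8050)

25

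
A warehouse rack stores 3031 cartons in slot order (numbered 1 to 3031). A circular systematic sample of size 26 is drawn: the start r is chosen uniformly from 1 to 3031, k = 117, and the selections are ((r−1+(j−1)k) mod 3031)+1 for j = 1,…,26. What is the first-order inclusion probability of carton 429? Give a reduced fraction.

26/3031

For each position j, as r ranges over 1…3031 the j-th selection hits every carton exactly once, so carton 429 is selected for exactly 26 of the 3031 starts.
Inclusion probability = 26/3031.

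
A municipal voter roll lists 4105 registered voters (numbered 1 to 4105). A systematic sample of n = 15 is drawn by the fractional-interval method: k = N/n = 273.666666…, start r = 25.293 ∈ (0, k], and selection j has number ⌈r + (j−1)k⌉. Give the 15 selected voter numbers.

j=1: r + 0k = 25.293 → ⌈·⌉ = 26
j=2: r + 1k = 298.959666… → ⌈·⌉ = 299
j=3: r + 2k = 572.626333… → ⌈·⌉ = 573
j=4: r + 3k = 846.293 → ⌈·⌉ = 847
j=5: r + 4k = 1119.959666… → ⌈·⌉ = 1120
j=6: r + 5k = 1393.626333… → ⌈·⌉ = 1394
j=7: r + 6k = 1667.293 → ⌈·⌉ = 1668
j=8: r + 7k = 1940.959666… → ⌈·⌉ = 1941
j=9: r + 8k = 2214.626333… → ⌈·⌉ = 2215
j=10: r + 9k = 2488.293 → ⌈·⌉ = 2489
j=11: r + 10k = 2761.959666… → ⌈·⌉ = 2762
j=12: r + 11k = 3035.626333… → ⌈·⌉ = 3036
j=13: r + 12k = 3309.293 → ⌈·⌉ = 3310
j=14: r + 13k = 3582.959666… → ⌈·⌉ = 3583
j=15: r + 14k = 3856.626333… → ⌈·⌉ = 3857

26, 299, 573, 847, 1120, 1394, 1668, 1941, 2215, 2489, 2762, 3036, 3310, 3583, 3857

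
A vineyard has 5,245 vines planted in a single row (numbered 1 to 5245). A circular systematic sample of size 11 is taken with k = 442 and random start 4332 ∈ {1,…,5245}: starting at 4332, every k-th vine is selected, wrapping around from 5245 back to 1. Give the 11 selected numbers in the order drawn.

Selection 1: 4332
Selection 2: 4332 + 442 = 4774
Selection 3: 4774 + 442 = 5216
Selection 4: 5216 + 442 = 5658 → 5658 − 5245 = 413
Selection 5: 413 + 442 = 855
Selection 6: 855 + 442 = 1297
Selection 7: 1297 + 442 = 1739
Selection 8: 1739 + 442 = 2181
Selection 9: 2181 + 442 = 2623
Selection 10: 2623 + 442 = 3065
Selection 11: 3065 + 442 = 3507

4332, 4774, 5216, 413, 855, 1297, 1739, 2181, 2623, 3065, 3507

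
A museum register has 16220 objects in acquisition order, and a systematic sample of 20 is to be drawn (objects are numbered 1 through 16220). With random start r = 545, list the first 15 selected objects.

k = N/n = 16220/20 = 811
object 1: 545
object 2: 545 + 811 = 1356
object 3: 1356 + 811 = 2167
object 4: 2167 + 811 = 2978
object 5: 2978 + 811 = 3789
object 6: 3789 + 811 = 4600
object 7: 4600 + 811 = 5411
object 8: 5411 + 811 = 6222
object 9: 6222 + 811 = 7033
object 10: 7033 + 811 = 7844
object 11: 7844 + 811 = 8655
object 12: 8655 + 811 = 9466
object 13: 9466 + 811 = 10277
object 14: 10277 + 811 = 11088
object 15: 11088 + 811 = 11899

545, 1356, 2167, 2978, 3789, 4600, 5411, 6222, 7033, 7844, 8655, 9466, 10277, 11088, 11899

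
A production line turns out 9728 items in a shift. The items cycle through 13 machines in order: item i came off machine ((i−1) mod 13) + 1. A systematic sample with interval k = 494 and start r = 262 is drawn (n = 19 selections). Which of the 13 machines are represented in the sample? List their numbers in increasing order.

Consecutive selections differ by k = 494, so their machine numbers differ by 494 mod 13 = 0.
gcd(494, 13) = 13, so the sample visits 13/13 = 1 distinct residues mod 13.
Start 262 is machine 2; the machines hit are 2.

2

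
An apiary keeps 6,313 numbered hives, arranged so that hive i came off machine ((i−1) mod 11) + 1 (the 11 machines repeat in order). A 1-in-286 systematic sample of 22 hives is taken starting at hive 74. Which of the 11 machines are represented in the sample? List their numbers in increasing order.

Consecutive selections differ by k = 286, so their machine numbers differ by 286 mod 11 = 0.
gcd(286, 11) = 11, so the sample visits 11/11 = 1 distinct residues mod 11.
Start 74 is machine 8; the machines hit are 8.

8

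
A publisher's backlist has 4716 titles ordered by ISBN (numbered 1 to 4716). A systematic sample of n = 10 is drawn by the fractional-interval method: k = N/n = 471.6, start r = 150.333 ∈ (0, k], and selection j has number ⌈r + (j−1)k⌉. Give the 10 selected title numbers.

j=1: r + 0k = 150.333 → ⌈·⌉ = 151
j=2: r + 1k = 621.933 → ⌈·⌉ = 622
j=3: r + 2k = 1093.533 → ⌈·⌉ = 1094
j=4: r + 3k = 1565.133 → ⌈·⌉ = 1566
j=5: r + 4k = 2036.733 → ⌈·⌉ = 2037
j=6: r + 5k = 2508.333 → ⌈·⌉ = 2509
j=7: r + 6k = 2979.933 → ⌈·⌉ = 2980
j=8: r + 7k = 3451.533 → ⌈·⌉ = 3452
j=9: r + 8k = 3923.133 → ⌈·⌉ = 3924
j=10: r + 9k = 4394.733 → ⌈·⌉ = 4395

151, 622, 1094, 1566, 2037, 2509, 2980, 3452, 3924, 4395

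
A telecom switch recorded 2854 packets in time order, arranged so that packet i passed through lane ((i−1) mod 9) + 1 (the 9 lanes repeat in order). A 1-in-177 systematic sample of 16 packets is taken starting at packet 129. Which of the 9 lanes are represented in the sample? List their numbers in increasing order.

Consecutive selections differ by k = 177, so their lane numbers differ by 177 mod 9 = 6.
gcd(177, 9) = 3, so the sample visits 9/3 = 3 distinct residues mod 9.
Start 129 is lane 3; the lanes hit are 3, 6, 9.

3, 6, 9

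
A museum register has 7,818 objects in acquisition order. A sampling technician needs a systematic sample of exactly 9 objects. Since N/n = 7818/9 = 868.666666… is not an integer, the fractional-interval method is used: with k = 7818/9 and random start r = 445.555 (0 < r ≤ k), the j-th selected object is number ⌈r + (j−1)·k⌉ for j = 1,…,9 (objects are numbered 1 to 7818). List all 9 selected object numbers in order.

446, 1315, 2183, 3052, 3921, 4789, 5658, 6527, 7395

j=1: r + 0k = 445.555 → ⌈·⌉ = 446
j=2: r + 1k = 1314.221666… → ⌈·⌉ = 1315
j=3: r + 2k = 2182.888333… → ⌈·⌉ = 2183
j=4: r + 3k = 3051.555 → ⌈·⌉ = 3052
j=5: r + 4k = 3920.221666… → ⌈·⌉ = 3921
j=6: r + 5k = 4788.888333… → ⌈·⌉ = 4789
j=7: r + 6k = 5657.555 → ⌈·⌉ = 5658
j=8: r + 7k = 6526.221666… → ⌈·⌉ = 6527
j=9: r + 8k = 7394.888333… → ⌈·⌉ = 7395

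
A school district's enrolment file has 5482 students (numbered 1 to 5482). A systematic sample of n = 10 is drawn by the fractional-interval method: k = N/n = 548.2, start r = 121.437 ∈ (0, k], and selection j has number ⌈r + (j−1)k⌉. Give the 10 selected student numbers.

122, 670, 1218, 1767, 2315, 2863, 3411, 3959, 4508, 5056

j=1: r + 0k = 121.437 → ⌈·⌉ = 122
j=2: r + 1k = 669.637 → ⌈·⌉ = 670
j=3: r + 2k = 1217.837 → ⌈·⌉ = 1218
j=4: r + 3k = 1766.037 → ⌈·⌉ = 1767
j=5: r + 4k = 2314.237 → ⌈·⌉ = 2315
j=6: r + 5k = 2862.437 → ⌈·⌉ = 2863
j=7: r + 6k = 3410.637 → ⌈·⌉ = 3411
j=8: r + 7k = 3958.837 → ⌈·⌉ = 3959
j=9: r + 8k = 4507.037 → ⌈·⌉ = 4508
j=10: r + 9k = 5055.237 → ⌈·⌉ = 5056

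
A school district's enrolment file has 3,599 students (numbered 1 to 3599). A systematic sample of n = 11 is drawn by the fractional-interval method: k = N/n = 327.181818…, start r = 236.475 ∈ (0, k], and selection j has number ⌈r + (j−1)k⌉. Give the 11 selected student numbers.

j=1: r + 0k = 236.475 → ⌈·⌉ = 237
j=2: r + 1k = 563.656818… → ⌈·⌉ = 564
j=3: r + 2k = 890.838636… → ⌈·⌉ = 891
j=4: r + 3k = 1218.020454… → ⌈·⌉ = 1219
j=5: r + 4k = 1545.202272… → ⌈·⌉ = 1546
j=6: r + 5k = 1872.384090… → ⌈·⌉ = 1873
j=7: r + 6k = 2199.565909… → ⌈·⌉ = 2200
j=8: r + 7k = 2526.747727… → ⌈·⌉ = 2527
j=9: r + 8k = 2853.929545… → ⌈·⌉ = 2854
j=10: r + 9k = 3181.111363… → ⌈·⌉ = 3182
j=11: r + 10k = 3508.293181… → ⌈·⌉ = 3509

237, 564, 891, 1219, 1546, 1873, 2200, 2527, 2854, 3182, 3509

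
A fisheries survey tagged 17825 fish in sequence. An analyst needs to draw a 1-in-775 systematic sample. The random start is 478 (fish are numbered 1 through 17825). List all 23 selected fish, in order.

478, 1253, 2028, 2803, 3578, 4353, 5128, 5903, 6678, 7453, 8228, 9003, 9778, 10553, 11328, 12103, 12878, 13653, 14428, 15203, 15978, 16753, 17528

fish 1: 478
fish 2: 478 + 775 = 1253
fish 3: 1253 + 775 = 2028
fish 4: 2028 + 775 = 2803
fish 5: 2803 + 775 = 3578
fish 6: 3578 + 775 = 4353
fish 7: 4353 + 775 = 5128
fish 8: 5128 + 775 = 5903
fish 9: 5903 + 775 = 6678
fish 10: 6678 + 775 = 7453
fish 11: 7453 + 775 = 8228
fish 12: 8228 + 775 = 9003
fish 13: 9003 + 775 = 9778
fish 14: 9778 + 775 = 10553
fish 15: 10553 + 775 = 11328
fish 16: 11328 + 775 = 12103
fish 17: 12103 + 775 = 12878
fish 18: 12878 + 775 = 13653
fish 19: 13653 + 775 = 14428
fish 20: 14428 + 775 = 15203
fish 21: 15203 + 775 = 15978
fish 22: 15978 + 775 = 16753
fish 23: 16753 + 775 = 17528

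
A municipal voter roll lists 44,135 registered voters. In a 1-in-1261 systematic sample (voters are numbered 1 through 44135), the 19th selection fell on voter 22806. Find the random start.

108

k = 1261
r = 22806 − (19−1)×1261 = 22806 − 22698 = 108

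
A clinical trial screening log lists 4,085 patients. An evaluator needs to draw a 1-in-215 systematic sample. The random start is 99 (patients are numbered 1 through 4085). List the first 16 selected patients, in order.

99, 314, 529, 744, 959, 1174, 1389, 1604, 1819, 2034, 2249, 2464, 2679, 2894, 3109, 3324

patient 1: 99
patient 2: 99 + 215 = 314
patient 3: 314 + 215 = 529
patient 4: 529 + 215 = 744
patient 5: 744 + 215 = 959
patient 6: 959 + 215 = 1174
patient 7: 1174 + 215 = 1389
patient 8: 1389 + 215 = 1604
patient 9: 1604 + 215 = 1819
patient 10: 1819 + 215 = 2034
patient 11: 2034 + 215 = 2249
patient 12: 2249 + 215 = 2464
patient 13: 2464 + 215 = 2679
patient 14: 2679 + 215 = 2894
patient 15: 2894 + 215 = 3109
patient 16: 3109 + 215 = 3324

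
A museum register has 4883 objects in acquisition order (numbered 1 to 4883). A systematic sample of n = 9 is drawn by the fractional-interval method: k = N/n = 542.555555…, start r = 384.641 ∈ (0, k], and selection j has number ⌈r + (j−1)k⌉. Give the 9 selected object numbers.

385, 928, 1470, 2013, 2555, 3098, 3640, 4183, 4726

j=1: r + 0k = 384.641 → ⌈·⌉ = 385
j=2: r + 1k = 927.196555… → ⌈·⌉ = 928
j=3: r + 2k = 1469.752111… → ⌈·⌉ = 1470
j=4: r + 3k = 2012.307666… → ⌈·⌉ = 2013
j=5: r + 4k = 2554.863222… → ⌈·⌉ = 2555
j=6: r + 5k = 3097.418777… → ⌈·⌉ = 3098
j=7: r + 6k = 3639.974333… → ⌈·⌉ = 3640
j=8: r + 7k = 4182.529888… → ⌈·⌉ = 4183
j=9: r + 8k = 4725.085444… → ⌈·⌉ = 4726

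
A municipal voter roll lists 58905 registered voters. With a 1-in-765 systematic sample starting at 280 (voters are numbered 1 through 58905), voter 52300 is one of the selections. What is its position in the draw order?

69

k = 765
position = (52300 − 280)/765 + 1 = 52020/765 + 1 = 68 + 1 = 69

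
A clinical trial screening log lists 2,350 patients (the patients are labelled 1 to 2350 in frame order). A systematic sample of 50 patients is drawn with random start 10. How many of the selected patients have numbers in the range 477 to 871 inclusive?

9

k = 2350/50 = 47
First selection ≥ 477: 10 + ⌈(477−10)/47⌉·47 = 10 + 10×47 = 480
Last selection ≤ 871: 10 + ⌊(871−10)/47⌋·47 = 10 + 18×47 = 856
Count = 18 − 10 + 1 = 9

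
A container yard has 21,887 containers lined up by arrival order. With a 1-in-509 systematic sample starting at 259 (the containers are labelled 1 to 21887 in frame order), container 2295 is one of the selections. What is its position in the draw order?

k = 509
position = (2295 − 259)/509 + 1 = 2036/509 + 1 = 4 + 1 = 5

5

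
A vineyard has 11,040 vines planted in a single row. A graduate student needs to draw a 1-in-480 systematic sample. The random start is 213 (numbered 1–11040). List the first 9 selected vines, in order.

vine 1: 213
vine 2: 213 + 480 = 693
vine 3: 693 + 480 = 1173
vine 4: 1173 + 480 = 1653
vine 5: 1653 + 480 = 2133
vine 6: 2133 + 480 = 2613
vine 7: 2613 + 480 = 3093
vine 8: 3093 + 480 = 3573
vine 9: 3573 + 480 = 4053

213, 693, 1173, 1653, 2133, 2613, 3093, 3573, 4053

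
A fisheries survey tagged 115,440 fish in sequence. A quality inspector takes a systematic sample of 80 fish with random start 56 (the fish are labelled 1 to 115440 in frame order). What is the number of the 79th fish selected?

112610

k = 115440/80 = 1443
79th selection = r + (79−1)·k = 56 + 78×1443 = 56 + 112554 = 112610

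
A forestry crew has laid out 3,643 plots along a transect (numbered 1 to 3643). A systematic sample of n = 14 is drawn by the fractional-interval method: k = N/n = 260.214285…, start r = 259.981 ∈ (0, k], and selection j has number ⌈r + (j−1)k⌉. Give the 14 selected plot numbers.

260, 521, 781, 1041, 1301, 1562, 1822, 2082, 2342, 2602, 2863, 3123, 3383, 3643

j=1: r + 0k = 259.981 → ⌈·⌉ = 260
j=2: r + 1k = 520.195285… → ⌈·⌉ = 521
j=3: r + 2k = 780.409571… → ⌈·⌉ = 781
j=4: r + 3k = 1040.623857… → ⌈·⌉ = 1041
j=5: r + 4k = 1300.838142… → ⌈·⌉ = 1301
j=6: r + 5k = 1561.052428… → ⌈·⌉ = 1562
j=7: r + 6k = 1821.266714… → ⌈·⌉ = 1822
j=8: r + 7k = 2081.481 → ⌈·⌉ = 2082
j=9: r + 8k = 2341.695285… → ⌈·⌉ = 2342
j=10: r + 9k = 2601.909571… → ⌈·⌉ = 2602
j=11: r + 10k = 2862.123857… → ⌈·⌉ = 2863
j=12: r + 11k = 3122.338142… → ⌈·⌉ = 3123
j=13: r + 12k = 3382.552428… → ⌈·⌉ = 3383
j=14: r + 13k = 3642.766714… → ⌈·⌉ = 3643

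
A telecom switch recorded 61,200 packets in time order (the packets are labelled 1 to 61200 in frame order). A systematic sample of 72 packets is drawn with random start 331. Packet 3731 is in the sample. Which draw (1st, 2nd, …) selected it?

k = 61200/72 = 850
position = (3731 − 331)/850 + 1 = 3400/850 + 1 = 4 + 1 = 5

5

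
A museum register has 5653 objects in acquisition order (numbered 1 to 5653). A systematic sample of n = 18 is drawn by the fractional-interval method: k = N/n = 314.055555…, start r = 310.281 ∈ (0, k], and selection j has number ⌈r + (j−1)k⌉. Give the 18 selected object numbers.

j=1: r + 0k = 310.281 → ⌈·⌉ = 311
j=2: r + 1k = 624.336555… → ⌈·⌉ = 625
j=3: r + 2k = 938.392111… → ⌈·⌉ = 939
j=4: r + 3k = 1252.447666… → ⌈·⌉ = 1253
j=5: r + 4k = 1566.503222… → ⌈·⌉ = 1567
j=6: r + 5k = 1880.558777… → ⌈·⌉ = 1881
j=7: r + 6k = 2194.614333… → ⌈·⌉ = 2195
j=8: r + 7k = 2508.669888… → ⌈·⌉ = 2509
j=9: r + 8k = 2822.725444… → ⌈·⌉ = 2823
j=10: r + 9k = 3136.781 → ⌈·⌉ = 3137
j=11: r + 10k = 3450.836555… → ⌈·⌉ = 3451
j=12: r + 11k = 3764.892111… → ⌈·⌉ = 3765
j=13: r + 12k = 4078.947666… → ⌈·⌉ = 4079
j=14: r + 13k = 4393.003222… → ⌈·⌉ = 4394
j=15: r + 14k = 4707.058777… → ⌈·⌉ = 4708
j=16: r + 15k = 5021.114333… → ⌈·⌉ = 5022
j=17: r + 16k = 5335.169888… → ⌈·⌉ = 5336
j=18: r + 17k = 5649.225444… → ⌈·⌉ = 5650

311, 625, 939, 1253, 1567, 1881, 2195, 2509, 2823, 3137, 3451, 3765, 4079, 4394, 4708, 5022, 5336, 5650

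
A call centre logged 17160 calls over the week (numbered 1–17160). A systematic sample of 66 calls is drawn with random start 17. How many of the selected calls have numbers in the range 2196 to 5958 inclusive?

k = 17160/66 = 260
First selection ≥ 2196: 17 + ⌈(2196−17)/260⌉·260 = 17 + 9×260 = 2357
Last selection ≤ 5958: 17 + ⌊(5958−17)/260⌋·260 = 17 + 22×260 = 5737
Count = 22 − 9 + 1 = 14

14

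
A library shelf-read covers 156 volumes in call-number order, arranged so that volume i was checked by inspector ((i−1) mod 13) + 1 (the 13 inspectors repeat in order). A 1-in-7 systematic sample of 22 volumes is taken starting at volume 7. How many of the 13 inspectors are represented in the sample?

13

Consecutive selections differ by k = 7, so their inspector numbers differ by 7 mod 13 = 7.
gcd(7, 13) = 1, so the sample visits 13/1 = 13 distinct residues mod 13.
Start 7 is inspector 7; the inspectors hit are 1, 2, 3, 4, 5, 6, 7, 8, 9, 10, 11, 12, 13.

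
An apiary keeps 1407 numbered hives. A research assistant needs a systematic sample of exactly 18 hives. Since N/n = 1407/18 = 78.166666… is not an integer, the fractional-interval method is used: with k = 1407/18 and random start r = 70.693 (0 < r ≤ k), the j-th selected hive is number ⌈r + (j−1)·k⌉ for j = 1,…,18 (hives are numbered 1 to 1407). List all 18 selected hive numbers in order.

71, 149, 228, 306, 384, 462, 540, 618, 697, 775, 853, 931, 1009, 1087, 1166, 1244, 1322, 1400

j=1: r + 0k = 70.693 → ⌈·⌉ = 71
j=2: r + 1k = 148.859666… → ⌈·⌉ = 149
j=3: r + 2k = 227.026333… → ⌈·⌉ = 228
j=4: r + 3k = 305.193 → ⌈·⌉ = 306
j=5: r + 4k = 383.359666… → ⌈·⌉ = 384
j=6: r + 5k = 461.526333… → ⌈·⌉ = 462
j=7: r + 6k = 539.693 → ⌈·⌉ = 540
j=8: r + 7k = 617.859666… → ⌈·⌉ = 618
j=9: r + 8k = 696.026333… → ⌈·⌉ = 697
j=10: r + 9k = 774.193 → ⌈·⌉ = 775
j=11: r + 10k = 852.359666… → ⌈·⌉ = 853
j=12: r + 11k = 930.526333… → ⌈·⌉ = 931
j=13: r + 12k = 1008.693 → ⌈·⌉ = 1009
j=14: r + 13k = 1086.859666… → ⌈·⌉ = 1087
j=15: r + 14k = 1165.026333… → ⌈·⌉ = 1166
j=16: r + 15k = 1243.193 → ⌈·⌉ = 1244
j=17: r + 16k = 1321.359666… → ⌈·⌉ = 1322
j=18: r + 17k = 1399.526333… → ⌈·⌉ = 1400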